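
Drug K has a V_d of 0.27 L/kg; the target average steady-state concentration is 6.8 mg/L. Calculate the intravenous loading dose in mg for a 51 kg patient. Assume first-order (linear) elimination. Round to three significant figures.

93.6 mg

Total Vd = 0.27 × 51 = 13.77 L
LD = Vd × C = 13.77 × 6.800 = 93.64 mg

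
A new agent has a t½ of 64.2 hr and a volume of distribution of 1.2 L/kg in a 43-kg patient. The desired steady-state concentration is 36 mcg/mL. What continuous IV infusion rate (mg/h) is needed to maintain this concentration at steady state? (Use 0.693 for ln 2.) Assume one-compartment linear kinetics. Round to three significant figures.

Vd(total) = 43 kg × 1.2 L/kg = 51.60 L
CL = 0.693 × Vd / t½ = 0.693 × 51.60 / 64.2 = 0.5570 L/h
Infusion rate = CL × Css = 0.5570 × 36 = 20.05 mg/h

20.1 mg/h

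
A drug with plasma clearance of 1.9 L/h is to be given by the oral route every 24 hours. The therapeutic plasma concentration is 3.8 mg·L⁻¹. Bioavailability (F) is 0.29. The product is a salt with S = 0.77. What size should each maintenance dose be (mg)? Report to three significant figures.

776 mg

At steady state, dose per interval replaces the amount cleared in that interval: F·S·D/τ = CL·Css.
D = CL × Css × τ / F / S = 1.900 × 3.8 × 24 / 0.29 / 0.77 = 776.0 mg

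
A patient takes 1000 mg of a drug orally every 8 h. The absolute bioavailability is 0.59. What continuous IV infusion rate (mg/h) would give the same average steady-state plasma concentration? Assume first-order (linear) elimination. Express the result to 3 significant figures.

Equivalent systemic input: infusion rate = F·D/τ.
Rate = 0.59 × 1000 / 8 = 73.75 mg/h

73.8 mg/h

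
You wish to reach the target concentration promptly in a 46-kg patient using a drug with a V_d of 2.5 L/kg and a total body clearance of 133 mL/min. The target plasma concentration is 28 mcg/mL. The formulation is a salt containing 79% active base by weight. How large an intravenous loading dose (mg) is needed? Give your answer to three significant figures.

Total Vd = 2.5 × 46 = 115.0 L
LD = Vd × C / S = 115.0 × 28.00 / 0.79 = 4076 mg

4080 mg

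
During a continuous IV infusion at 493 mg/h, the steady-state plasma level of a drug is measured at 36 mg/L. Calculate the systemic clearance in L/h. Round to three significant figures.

At steady state, infusion rate = CL × Css, so CL = rate / Css.
CL = 493 / 36 = 13.69 L/h

13.7 L/h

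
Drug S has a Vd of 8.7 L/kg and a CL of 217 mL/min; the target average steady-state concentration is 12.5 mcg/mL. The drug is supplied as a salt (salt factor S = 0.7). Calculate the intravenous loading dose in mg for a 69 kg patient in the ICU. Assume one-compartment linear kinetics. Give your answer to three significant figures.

10700 mg

Total Vd = 8.7 × 69 = 600.3 L
LD = Vd × C / S = 600.3 × 12.50 / 0.7 = 10720 mg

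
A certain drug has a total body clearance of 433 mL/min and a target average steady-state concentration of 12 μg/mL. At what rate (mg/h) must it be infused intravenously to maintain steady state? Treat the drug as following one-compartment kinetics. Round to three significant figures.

CL = 433 mL/min × 60/1000 = 25.98 L/h
Infusion rate = CL · Css = 25.98 L/h × 12 mg/L = 311.8 mg/h

312 mg/h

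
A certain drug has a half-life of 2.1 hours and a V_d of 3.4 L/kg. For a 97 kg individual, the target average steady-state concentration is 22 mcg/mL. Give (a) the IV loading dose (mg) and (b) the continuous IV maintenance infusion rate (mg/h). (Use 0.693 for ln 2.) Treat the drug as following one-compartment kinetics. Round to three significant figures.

(a) 7260 mg; (b) 2390 mg/h

Total Vd = 3.4 × 97 = 329.8 L
LD = Vd × C = 329.8 × 22 = 7256 mg
CL = 0.693 × Vd / t½ = 0.693 × 329.8 / 2.1 = 108.8 L/h
Infusion rate = CL × Css = 108.8 × 22 = 2394 mg/h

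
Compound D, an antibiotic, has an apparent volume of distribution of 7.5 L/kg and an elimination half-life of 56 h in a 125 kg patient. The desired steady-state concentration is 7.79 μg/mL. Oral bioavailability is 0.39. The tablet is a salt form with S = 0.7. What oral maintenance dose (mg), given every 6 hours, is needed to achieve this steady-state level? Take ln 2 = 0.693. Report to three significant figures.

Total Vd = 7.5 × 125 = 937.5 L
CL = 0.693 × Vd / t½ = 0.693 × 937.5 / 56 = 11.60 L/h
D = CL × Css × τ / F / S = 11.60 × 7.79 × 6 / 0.39 / 0.7 = 1986 mg

1990 mg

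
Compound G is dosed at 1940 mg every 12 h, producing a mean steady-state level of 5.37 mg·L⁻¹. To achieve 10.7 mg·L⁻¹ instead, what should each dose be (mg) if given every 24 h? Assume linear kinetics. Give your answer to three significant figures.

For first-order elimination, Css ∝ F·D/(CL·τ); F and CL are unchanged, so Css ∝ D/τ.
D₂ = D₁ × (Css,target / Css,current) × (τ₂/τ₁) = 1940 × (10.7/5.37) × (24/12) = 7731 mg

7730 mg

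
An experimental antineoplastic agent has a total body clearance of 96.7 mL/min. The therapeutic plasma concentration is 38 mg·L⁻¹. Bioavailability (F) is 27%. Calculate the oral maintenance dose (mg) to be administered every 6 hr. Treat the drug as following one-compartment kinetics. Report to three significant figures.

4900 mg

CL = 96.7 mL/min × 60/1000 = 5.802 L/h
D = CL × Css × τ / F = 5.802 × 38 × 6 / 0.27 = 4899 mg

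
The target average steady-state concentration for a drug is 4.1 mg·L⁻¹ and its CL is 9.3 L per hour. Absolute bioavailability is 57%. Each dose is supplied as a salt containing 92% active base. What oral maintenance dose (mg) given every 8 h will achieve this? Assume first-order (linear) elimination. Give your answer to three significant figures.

582 mg

D = CL × Css × τ / F / S = 9.300 × 4.1 × 8 / 0.57 / 0.92 = 581.7 mg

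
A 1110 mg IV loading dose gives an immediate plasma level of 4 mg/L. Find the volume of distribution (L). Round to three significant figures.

278 L

Immediately after an IV bolus, C₀ = Dose / Vd, so Vd = Dose / C₀.
Vd = 1110 / 4 = 277.5 L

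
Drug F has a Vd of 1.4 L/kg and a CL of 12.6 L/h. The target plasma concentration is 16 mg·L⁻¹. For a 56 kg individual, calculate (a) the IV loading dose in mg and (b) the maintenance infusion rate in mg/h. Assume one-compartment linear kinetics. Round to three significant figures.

Vd = 1.4 L/kg × 56 kg = 78.40 L
Loading: fill Vd to C_target → 78.40 L × 16 mg/L = 1254 mg
Maintenance: replace elimination → rate = CL × Css = 12.60 × 16 = 201.6 mg/h

(a) 1250 mg; (b) 202 mg/h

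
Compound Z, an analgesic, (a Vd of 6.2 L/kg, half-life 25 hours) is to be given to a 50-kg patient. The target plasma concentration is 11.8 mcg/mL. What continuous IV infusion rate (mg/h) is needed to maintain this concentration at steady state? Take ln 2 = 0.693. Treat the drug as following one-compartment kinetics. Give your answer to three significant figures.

101 mg/h

Total Vd = 6.2 × 50 = 310.0 L
k = 0.693/25 = 0.02772 h⁻¹, so CL = k·Vd = 0.02772 × 310.0 = 8.593 L/h
Infusion rate = CL × Css = 8.593 × 11.8 = 101.4 mg/h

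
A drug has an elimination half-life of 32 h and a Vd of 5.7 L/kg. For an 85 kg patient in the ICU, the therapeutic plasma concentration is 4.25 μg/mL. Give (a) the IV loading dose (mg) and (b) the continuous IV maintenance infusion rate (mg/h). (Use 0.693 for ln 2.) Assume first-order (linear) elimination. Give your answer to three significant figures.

Vd = 5.7 L/kg × 85 kg = 484.5 L
LD = Vd × C = 484.5 × 4.25 = 2059 mg
CL = 0.693 × Vd / t½ = 0.693 × 484.5 / 32 = 10.49 L/h
Infusion rate = CL × Css = 10.49 × 4.25 = 44.58 mg/h

(a) 2060 mg; (b) 44.6 mg/h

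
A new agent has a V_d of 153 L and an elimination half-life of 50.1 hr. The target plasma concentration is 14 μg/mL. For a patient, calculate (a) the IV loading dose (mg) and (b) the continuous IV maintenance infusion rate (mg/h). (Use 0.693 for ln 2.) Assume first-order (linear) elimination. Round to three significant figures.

(a) 2140 mg; (b) 29.6 mg/h

LD = Vd × C = 153.0 × 14 = 2142 mg
CL = 0.693 × Vd / t½ = 0.693 × 153.0 / 50.1 = 2.116 L/h
Infusion rate = CL × Css = 2.116 × 14 = 29.62 mg/h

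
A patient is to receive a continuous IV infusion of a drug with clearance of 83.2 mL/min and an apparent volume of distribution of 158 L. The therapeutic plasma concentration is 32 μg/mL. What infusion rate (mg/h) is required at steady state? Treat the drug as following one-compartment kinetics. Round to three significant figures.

160 mg/h

CL = 83.2 mL/min × 60/1000 = 4.992 L/h
Vd does not affect the maintenance rate; only clearance governs steady-state input.
R₀ = 4.992 × 32 = 159.7 mg/h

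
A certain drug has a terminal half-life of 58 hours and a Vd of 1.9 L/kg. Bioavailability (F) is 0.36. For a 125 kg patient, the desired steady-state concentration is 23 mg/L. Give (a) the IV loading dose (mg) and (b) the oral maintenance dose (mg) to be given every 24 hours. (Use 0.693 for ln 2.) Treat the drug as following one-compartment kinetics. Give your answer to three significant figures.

(a) 5460 mg; (b) 4350 mg

Vd(total) = 125 kg × 1.9 L/kg = 237.5 L
LD = Vd × C = 237.5 × 23 = 5463 mg
CL = 0.693 × Vd / t½ = 0.693 × 237.5 / 58 = 2.838 L/h
D = CL × Css × τ / F = 2.838 × 23 × 24 / 0.36 = 4352 mg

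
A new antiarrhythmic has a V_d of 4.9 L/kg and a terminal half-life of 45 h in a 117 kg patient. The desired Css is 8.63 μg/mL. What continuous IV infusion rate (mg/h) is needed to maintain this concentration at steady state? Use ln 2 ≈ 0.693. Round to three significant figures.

Vd = 4.9 L/kg × 117 kg = 573.3 L
k = 0.693/45 = 0.01540 h⁻¹, so CL = k·Vd = 0.01540 × 573.3 = 8.829 L/h
Infusion rate = CL × Css = 8.829 × 8.63 = 76.19 mg/h

76.2 mg/h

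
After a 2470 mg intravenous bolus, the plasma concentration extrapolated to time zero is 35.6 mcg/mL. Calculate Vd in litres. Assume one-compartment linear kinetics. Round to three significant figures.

Immediately after an IV bolus, C₀ = Dose / Vd, so Vd = Dose / C₀.
Vd = 2470 / 35.6 = 69.38 L

69.4 L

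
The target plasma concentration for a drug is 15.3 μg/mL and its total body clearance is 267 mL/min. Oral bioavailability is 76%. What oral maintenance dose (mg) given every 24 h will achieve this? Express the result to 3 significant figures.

CL = 267 mL/min × 60/1000 = 16.02 L/h
D = CL × Css × τ / F = 16.02 × 15.3 × 24 / 0.76 = 7740 mg

7740 mg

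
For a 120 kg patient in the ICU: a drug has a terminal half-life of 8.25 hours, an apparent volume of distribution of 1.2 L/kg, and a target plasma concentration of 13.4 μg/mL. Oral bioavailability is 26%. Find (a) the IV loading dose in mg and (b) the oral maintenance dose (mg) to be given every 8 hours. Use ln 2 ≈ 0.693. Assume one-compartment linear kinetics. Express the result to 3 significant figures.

(a) 1930 mg; (b) 4990 mg

Vd(total) = 120 kg × 1.2 L/kg = 144.0 L
LD = Vd × C = 144.0 × 13.4 = 1930 mg
CL = 0.693 × Vd / t½ = 0.693 × 144.0 / 8.25 = 12.10 L/h
D = CL × Css × τ / F = 12.10 × 13.4 × 8 / 0.26 = 4989 mg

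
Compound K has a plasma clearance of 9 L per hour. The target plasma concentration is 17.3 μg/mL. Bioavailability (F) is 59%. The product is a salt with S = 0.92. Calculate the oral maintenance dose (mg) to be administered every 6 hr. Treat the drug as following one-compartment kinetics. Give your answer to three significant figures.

1720 mg

At steady state, dose per interval replaces the amount cleared in that interval: F·S·D/τ = CL·Css.
D = CL × Css × τ / F / S = 9.000 × 17.3 × 6 / 0.59 / 0.92 = 1721 mg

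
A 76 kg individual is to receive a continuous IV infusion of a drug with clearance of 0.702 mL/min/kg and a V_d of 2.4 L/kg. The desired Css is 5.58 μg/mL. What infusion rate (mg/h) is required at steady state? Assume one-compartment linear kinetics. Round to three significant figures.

CL = 0.702 mL/min/kg × 76 kg = 53.35 mL/min = 53.35 × 60/1000 = 3.201 L/h
Rate = CL × Css = 3.201 × 5.58 = 17.86 mg/h

17.9 mg/h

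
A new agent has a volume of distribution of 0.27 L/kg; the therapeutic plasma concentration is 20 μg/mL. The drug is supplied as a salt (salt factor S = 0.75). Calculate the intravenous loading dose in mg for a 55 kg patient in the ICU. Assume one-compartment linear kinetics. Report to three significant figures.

396 mg

Vd = 0.27 L/kg × 55 kg = 14.85 L
LD = Vd × C / S = 14.85 × 20.00 / 0.75 = 396.0 mg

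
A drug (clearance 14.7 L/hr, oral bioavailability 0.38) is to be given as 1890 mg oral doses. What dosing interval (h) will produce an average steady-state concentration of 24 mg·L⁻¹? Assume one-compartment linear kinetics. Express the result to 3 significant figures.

2.04 h

F·D/τ = CL·Css → τ = F·D / (CL·Css).
τ = 0.38 × 1890 / (14.7 × 24) = 2.036 h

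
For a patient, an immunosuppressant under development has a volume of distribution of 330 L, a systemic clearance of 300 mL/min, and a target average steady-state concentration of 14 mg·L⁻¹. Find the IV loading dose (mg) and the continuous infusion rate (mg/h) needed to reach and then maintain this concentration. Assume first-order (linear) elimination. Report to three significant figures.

(a) 4620 mg; (b) 252 mg/h

Loading dose = Vd × C = 330.0 × 14 = 4620 mg
CL = 300 mL/min × 60/1000 = 18.00 L/h
Maintenance: replace elimination → rate = CL × Css = 18.00 × 14 = 252.0 mg/h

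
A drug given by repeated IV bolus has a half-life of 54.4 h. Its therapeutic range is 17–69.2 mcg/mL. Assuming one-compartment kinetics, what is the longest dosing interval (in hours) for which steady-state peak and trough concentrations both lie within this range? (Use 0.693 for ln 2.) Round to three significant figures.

k = 0.693 / t½ = 0.693 / 54.4 = 0.01274 h⁻¹
Between IV bolus doses, concentration decays as C = C₀·e^(−kτ), so C_peak/C_trough = e^(kτ).
τ_max = ln(C_peak/C_trough) / k = ln(69.2/17) / 0.01274 = 1.404 / 0.01274 = 110.2 h

110 h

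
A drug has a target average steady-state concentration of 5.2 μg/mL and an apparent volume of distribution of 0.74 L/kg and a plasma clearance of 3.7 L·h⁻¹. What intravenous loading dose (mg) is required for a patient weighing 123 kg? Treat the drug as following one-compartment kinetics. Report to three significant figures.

473 mg

Vd(total) = 123 kg × 0.74 L/kg = 91.02 L
LD = Vd × C = 91.02 × 5.200 = 473.3 mg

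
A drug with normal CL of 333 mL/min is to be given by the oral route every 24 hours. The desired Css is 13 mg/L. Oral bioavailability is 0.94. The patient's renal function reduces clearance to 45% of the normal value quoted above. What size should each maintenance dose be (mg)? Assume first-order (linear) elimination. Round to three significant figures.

CL = 333 mL/min = 333 × 0.06 = 19.98 L/h
Patient clearance = 0.45 × 19.98 = 8.991 L/h
At steady state, dose per interval replaces the amount cleared in that interval: F·D/τ = CL·Css.
D = CL × Css × τ / F = 8.991 × 13 × 24 / 0.94 = 2984 mg

2980 mg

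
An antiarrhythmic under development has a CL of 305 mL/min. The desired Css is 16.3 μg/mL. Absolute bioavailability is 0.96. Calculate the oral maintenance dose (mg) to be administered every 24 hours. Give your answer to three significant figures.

7460 mg

Convert clearance: 305 mL/min × 60 min/h ÷ 1000 mL/L = 18.30 L/h
D = CL × Css × τ / F = 18.30 × 16.3 × 24 / 0.96 = 7457 mg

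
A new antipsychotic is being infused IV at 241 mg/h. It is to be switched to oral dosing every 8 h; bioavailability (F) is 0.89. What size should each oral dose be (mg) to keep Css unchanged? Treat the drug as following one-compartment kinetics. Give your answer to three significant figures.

To maintain the same Css, the systemic dosing rate must be unchanged: F·D/τ = infusion rate.
D = rate × τ / F = 241 × 8 / 0.89 = 2166 mg

2170 mg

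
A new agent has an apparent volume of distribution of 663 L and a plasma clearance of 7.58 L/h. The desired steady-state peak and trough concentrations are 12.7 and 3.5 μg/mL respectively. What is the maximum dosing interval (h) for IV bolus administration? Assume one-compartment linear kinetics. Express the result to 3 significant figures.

113 h

k = CL / Vd = 7.580 / 663.0 = 0.01143 h⁻¹
Between IV bolus doses, concentration decays as C = C₀·e^(−kτ), so C_peak/C_trough = e^(kτ).
τ_max = ln(C_peak/C_trough) / k = ln(12.7/3.5) / 0.01143 = 1.289 / 0.01143 = 112.8 h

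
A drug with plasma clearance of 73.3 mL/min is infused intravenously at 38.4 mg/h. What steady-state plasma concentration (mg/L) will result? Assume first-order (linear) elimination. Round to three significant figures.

CL = 73.3 mL/min × 60/1000 = 4.398 L/h
Css = rate / CL = 38.4 / 4.398 = 8.731 mg/L

8.73 mg/L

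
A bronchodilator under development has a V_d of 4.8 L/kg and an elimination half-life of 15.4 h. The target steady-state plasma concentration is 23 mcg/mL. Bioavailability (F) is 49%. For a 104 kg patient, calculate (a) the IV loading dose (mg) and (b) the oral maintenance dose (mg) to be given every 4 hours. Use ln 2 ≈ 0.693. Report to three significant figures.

(a) 11500 mg; (b) 4220 mg

Vd = 4.8 L/kg × 104 kg = 499.2 L
LD = Vd × C = 499.2 × 23 = 11480 mg
CL = 0.693 × Vd / t½ = 0.693 × 499.2 / 15.4 = 22.46 L/h
D = CL × Css × τ / F = 22.46 × 23 × 4 / 0.49 = 4217 mg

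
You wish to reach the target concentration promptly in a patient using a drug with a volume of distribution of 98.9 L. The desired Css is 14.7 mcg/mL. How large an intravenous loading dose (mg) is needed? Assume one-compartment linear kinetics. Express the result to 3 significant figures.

LD = Vd × C = 98.90 × 14.70 = 1454 mg

1450 mg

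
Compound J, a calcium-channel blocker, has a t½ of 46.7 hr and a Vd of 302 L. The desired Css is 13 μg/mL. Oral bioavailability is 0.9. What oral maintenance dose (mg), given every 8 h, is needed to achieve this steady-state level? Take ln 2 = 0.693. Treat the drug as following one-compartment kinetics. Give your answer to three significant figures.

518 mg

k = 0.693/46.7 = 0.01484 h⁻¹, so CL = k·Vd = 0.01484 × 302.0 = 4.482 L/h
D = CL × Css × τ / F = 4.482 × 13 × 8 / 0.9 = 517.9 mg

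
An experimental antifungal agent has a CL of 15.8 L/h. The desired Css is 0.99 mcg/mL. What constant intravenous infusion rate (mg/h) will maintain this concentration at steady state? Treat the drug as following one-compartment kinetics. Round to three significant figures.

Infusion rate = CL · Css = 15.80 L/h × 0.99 mg/L = 15.64 mg/h

15.6 mg/h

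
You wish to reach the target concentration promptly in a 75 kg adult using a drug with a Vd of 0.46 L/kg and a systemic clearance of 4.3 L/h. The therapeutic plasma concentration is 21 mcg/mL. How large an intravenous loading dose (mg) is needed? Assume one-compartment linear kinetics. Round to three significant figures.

725 mg

Total Vd = 0.46 × 75 = 34.50 L
LD = Vd × C = 34.50 × 21.00 = 724.5 mg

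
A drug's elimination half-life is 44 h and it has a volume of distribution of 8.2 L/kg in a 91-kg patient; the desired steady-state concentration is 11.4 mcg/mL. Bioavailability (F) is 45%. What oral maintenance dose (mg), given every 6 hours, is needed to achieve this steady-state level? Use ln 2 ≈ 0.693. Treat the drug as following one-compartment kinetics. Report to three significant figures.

1790 mg

Total Vd = 8.2 × 91 = 746.2 L
CL = 0.693 × Vd / t½ = 0.693 × 746.2 / 44 = 11.75 L/h
D = CL × Css × τ / F = 11.75 × 11.4 × 6 / 0.45 = 1786 mg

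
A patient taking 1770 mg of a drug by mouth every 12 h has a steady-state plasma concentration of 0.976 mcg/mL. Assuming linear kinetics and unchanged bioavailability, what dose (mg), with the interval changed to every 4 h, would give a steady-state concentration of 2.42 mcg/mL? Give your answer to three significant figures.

With linear kinetics, Css is proportional to dose rate (D/τ) at fixed clearance.
D₂ = D₁ × (Css,target / Css,current) × (τ₂/τ₁) = 1770 × (2.42/0.976) × (4/12) = 1463 mg

1460 mg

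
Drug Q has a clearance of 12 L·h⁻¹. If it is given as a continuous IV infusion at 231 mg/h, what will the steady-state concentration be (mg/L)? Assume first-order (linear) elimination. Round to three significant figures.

19.3 mg/L

Css = rate / CL = 231 / 12.00 = 19.25 mg/L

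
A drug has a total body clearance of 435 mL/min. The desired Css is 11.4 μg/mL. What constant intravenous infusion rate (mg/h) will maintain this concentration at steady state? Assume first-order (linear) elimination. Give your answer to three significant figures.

CL = 435 mL/min = 435 × 0.06 = 26.10 L/h
At steady state, infusion rate equals elimination rate: rate in = CL × Css.
R₀ = 26.10 × 11.4 = 297.5 mg/h

298 mg/h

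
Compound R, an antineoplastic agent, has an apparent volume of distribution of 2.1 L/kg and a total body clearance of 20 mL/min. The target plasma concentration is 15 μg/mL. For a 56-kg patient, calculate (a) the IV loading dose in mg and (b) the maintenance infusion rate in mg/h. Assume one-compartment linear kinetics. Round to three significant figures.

Vd = 2.1 L/kg × 56 kg = 117.6 L
LD = Vd · C_target = 117.6 × 15 = 1764 mg
CL = 20 mL/min × 60/1000 = 1.200 L/h
Infusion rate = 1.200 L/h × 15 mg/L = 18.00 mg/h

(a) 1760 mg; (b) 18.0 mg/h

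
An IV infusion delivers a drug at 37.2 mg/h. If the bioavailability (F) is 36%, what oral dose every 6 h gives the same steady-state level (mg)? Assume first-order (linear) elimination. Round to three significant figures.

To maintain the same Css, the systemic dosing rate must be unchanged: F·D/τ = infusion rate.
D = rate × τ / F = 37.2 × 6 / 0.36 = 620.0 mg

620 mg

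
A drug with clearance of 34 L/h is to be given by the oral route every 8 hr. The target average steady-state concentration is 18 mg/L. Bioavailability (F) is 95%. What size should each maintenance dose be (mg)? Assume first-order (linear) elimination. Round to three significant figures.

At steady state, dose per interval replaces the amount cleared in that interval: F·D/τ = CL·Css.
D = CL × Css × τ / F = 34.00 × 18 × 8 / 0.95 = 5154 mg

5150 mg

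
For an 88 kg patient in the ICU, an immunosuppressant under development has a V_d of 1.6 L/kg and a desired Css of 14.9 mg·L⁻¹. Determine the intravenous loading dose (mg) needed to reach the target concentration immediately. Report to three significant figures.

2100 mg

Vd = 1.6 L/kg × 88 kg = 140.8 L
The loading dose fills Vd to the target concentration.
LD = Vd × C = 140.8 × 14.90 = 2098 mg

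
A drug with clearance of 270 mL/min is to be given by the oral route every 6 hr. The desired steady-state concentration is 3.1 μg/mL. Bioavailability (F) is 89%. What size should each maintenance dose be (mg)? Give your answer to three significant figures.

Convert clearance: 270 mL/min × 60 min/h ÷ 1000 mL/L = 16.20 L/h
At steady state, dose per interval replaces the amount cleared in that interval: F·D/τ = CL·Css.
D = CL × Css × τ / F = 16.20 × 3.1 × 6 / 0.89 = 338.6 mg

339 mg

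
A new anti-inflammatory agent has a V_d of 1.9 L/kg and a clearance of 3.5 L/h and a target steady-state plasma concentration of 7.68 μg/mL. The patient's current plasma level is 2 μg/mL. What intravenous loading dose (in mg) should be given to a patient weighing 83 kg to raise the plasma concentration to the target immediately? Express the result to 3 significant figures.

896 mg

Vd = 1.9 L/kg × 83 kg = 157.7 L
The loading dose fills Vd to the target concentration; clearance is irrelevant here.
Concentration deficit ΔC = 7.68 − 2 = 5.680 mg/L
LD = Vd × ΔC = 157.7 × 5.680 = 895.7 mg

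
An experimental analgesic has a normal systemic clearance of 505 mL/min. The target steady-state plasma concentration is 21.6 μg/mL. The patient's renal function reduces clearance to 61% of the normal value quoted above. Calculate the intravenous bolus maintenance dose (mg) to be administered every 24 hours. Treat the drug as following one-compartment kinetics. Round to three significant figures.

CL = 505 mL/min × 60/1000 = 30.30 L/h
Patient clearance = 0.61 × 30.30 = 18.48 L/h
At steady state, dose per interval replaces the amount cleared in that interval: D/τ = CL·Css.
D = CL × Css × τ = 18.48 × 21.6 × 24 = 9580 mg

9580 mg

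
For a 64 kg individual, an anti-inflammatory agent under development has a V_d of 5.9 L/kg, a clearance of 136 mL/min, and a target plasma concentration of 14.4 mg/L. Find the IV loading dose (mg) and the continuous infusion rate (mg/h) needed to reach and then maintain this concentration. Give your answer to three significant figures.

Vd(total) = 64 kg × 5.9 L/kg = 377.6 L
Loading dose = Vd × C = 377.6 × 14.4 = 5437 mg
CL = 136 mL/min × 60/1000 = 8.160 L/h
Maintenance: replace elimination → rate = CL × Css = 8.160 × 14.4 = 117.5 mg/h

(a) 5440 mg; (b) 118 mg/h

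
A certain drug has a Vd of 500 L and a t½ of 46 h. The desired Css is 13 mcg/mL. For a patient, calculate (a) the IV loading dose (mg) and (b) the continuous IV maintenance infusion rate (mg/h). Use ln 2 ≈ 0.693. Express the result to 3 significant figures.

(a) 6500 mg; (b) 97.9 mg/h

LD = Vd × C = 500.0 × 13 = 6500 mg
CL = 0.693 × Vd / t½ = 0.693 × 500.0 / 46 = 7.533 L/h
Infusion rate = CL × Css = 7.533 × 13 = 97.93 mg/h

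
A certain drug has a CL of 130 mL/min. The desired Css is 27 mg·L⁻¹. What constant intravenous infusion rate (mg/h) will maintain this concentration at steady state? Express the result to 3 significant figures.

CL = 130 mL/min × 60/1000 = 7.800 L/h
R₀ = 7.800 × 27 = 210.6 mg/h

211 mg/h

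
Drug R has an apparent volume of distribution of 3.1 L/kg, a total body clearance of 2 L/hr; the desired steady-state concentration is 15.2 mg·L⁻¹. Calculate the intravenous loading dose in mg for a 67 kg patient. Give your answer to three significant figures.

3160 mg

Vd = 3.1 L/kg × 67 kg = 207.7 L
LD = Vd × C = 207.7 × 15.20 = 3157 mg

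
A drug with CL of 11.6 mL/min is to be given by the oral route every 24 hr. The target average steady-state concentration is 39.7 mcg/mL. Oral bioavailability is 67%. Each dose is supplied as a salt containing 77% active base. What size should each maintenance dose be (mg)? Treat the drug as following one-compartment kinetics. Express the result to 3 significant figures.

CL = 11.6 mL/min = 11.6 × 0.06 = 0.6960 L/h
D = CL × Css × τ / F / S = 0.6960 × 39.7 × 24 / 0.67 / 0.77 = 1285 mg

1290 mg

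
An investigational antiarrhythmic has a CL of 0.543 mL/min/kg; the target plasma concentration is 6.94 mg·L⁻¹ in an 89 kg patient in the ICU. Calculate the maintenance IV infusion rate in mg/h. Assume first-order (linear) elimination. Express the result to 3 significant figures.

CL = 0.543 mL/min/kg × 89 kg = 48.33 mL/min = 48.33 × 60/1000 = 2.900 L/h
At steady state, infusion rate equals elimination rate: rate in = CL × Css.
Rate = CL × Css = 2.900 × 6.94 = 20.13 mg/h

20.1 mg/h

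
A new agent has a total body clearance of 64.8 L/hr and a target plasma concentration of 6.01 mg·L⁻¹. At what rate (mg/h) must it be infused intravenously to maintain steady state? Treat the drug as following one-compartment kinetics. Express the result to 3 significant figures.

389 mg/h

Rate = CL × Css = 64.80 × 6.01 = 389.4 mg/h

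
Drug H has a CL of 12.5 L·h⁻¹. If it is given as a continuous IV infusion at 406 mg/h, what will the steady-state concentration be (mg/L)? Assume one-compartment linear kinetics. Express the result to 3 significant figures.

Css = rate / CL = 406 / 12.50 = 32.48 mg/L

32.5 mg/L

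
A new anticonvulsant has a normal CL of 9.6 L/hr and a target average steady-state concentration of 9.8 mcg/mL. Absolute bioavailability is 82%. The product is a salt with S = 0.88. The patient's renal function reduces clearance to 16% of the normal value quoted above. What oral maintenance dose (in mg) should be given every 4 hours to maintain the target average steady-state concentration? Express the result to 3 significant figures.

83.4 mg

Patient clearance = 0.16 × 9.600 = 1.536 L/h
D = CL × Css × τ / F / S = 1.536 × 9.8 × 4 / 0.82 / 0.88 = 83.44 mg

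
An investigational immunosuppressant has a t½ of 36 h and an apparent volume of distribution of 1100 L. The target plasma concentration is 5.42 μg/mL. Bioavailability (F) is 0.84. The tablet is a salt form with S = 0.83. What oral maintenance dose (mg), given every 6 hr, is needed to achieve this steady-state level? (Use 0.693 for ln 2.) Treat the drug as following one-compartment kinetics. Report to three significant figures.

988 mg

CL = ln 2 · Vd / t½ = 0.693 × 1100 / 36 = 21.18 L/h
D = CL × Css × τ / F / S = 21.18 × 5.42 × 6 / 0.84 / 0.83 = 987.9 mg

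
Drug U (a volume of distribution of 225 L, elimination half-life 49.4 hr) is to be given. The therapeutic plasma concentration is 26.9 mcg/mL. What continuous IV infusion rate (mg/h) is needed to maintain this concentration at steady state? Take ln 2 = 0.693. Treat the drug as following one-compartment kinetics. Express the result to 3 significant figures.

84.9 mg/h

CL = 0.693 × Vd / t½ = 0.693 × 225.0 / 49.4 = 3.156 L/h
Infusion rate = CL × Css = 3.156 × 26.9 = 84.90 mg/h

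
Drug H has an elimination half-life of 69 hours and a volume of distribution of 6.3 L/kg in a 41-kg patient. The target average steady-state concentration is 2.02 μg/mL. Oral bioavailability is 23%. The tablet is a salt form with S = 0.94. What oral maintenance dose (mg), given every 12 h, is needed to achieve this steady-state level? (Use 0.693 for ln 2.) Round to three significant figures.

291 mg

Total Vd = 6.3 × 41 = 258.3 L
k = 0.693/69 = 0.01004 h⁻¹, so CL = k·Vd = 0.01004 × 258.3 = 2.593 L/h
D = CL × Css × τ / F / S = 2.593 × 2.02 × 12 / 0.23 / 0.94 = 290.7 mg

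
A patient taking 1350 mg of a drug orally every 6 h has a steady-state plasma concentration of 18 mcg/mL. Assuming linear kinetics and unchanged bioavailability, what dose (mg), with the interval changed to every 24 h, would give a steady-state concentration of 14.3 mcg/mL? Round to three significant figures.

4290 mg

With linear kinetics, Css is proportional to dose rate (D/τ) at fixed clearance.
D₂ = D₁ × (Css,target / Css,current) × (τ₂/τ₁) = 1350 × (14.3/18) × (24/6) = 4290 mg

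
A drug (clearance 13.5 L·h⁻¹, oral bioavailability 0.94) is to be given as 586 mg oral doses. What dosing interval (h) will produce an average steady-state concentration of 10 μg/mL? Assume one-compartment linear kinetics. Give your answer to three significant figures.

4.08 h

F·D/τ = CL·Css → τ = F·D / (CL·Css).
τ = 0.94 × 586 / (13.5 × 10) = 4.080 h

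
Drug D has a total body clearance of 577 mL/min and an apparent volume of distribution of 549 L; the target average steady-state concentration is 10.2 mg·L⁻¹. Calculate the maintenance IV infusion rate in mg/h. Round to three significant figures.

Convert clearance: 577 mL/min × 60 min/h ÷ 1000 mL/L = 34.62 L/h
Maintenance depends on clearance, not Vd — rate in must match rate out.
Infusion rate = CL · Css = 34.62 L/h × 10.2 mg/L = 353.1 mg/h

353 mg/h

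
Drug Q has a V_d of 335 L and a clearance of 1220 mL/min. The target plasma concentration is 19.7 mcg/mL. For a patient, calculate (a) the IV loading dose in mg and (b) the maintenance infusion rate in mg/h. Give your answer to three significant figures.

(a) 6600 mg; (b) 1440 mg/h

Loading: fill Vd to C_target → 335.0 L × 19.7 mg/L = 6600 mg
CL = 1220 mL/min × 60/1000 = 73.20 L/h
Maintenance infusion rate = CL × Css = 73.20 × 19.7 = 1442 mg/h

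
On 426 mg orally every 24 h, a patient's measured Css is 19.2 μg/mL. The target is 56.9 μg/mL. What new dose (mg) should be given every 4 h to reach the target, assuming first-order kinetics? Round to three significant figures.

For first-order elimination, Css ∝ F·D/(CL·τ); F and CL are unchanged, so Css ∝ D/τ.
D₂ = D₁ × (Css,target / Css,current) × (τ₂/τ₁) = 426 × (56.9/19.2) × (4/24) = 210.4 mg

210 mg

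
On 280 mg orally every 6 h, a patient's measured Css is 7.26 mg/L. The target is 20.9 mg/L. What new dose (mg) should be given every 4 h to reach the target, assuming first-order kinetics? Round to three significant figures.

For first-order elimination, Css ∝ F·D/(CL·τ); F and CL are unchanged, so Css ∝ D/τ.
D₂ = D₁ × (Css,target / Css,current) × (τ₂/τ₁) = 280 × (20.9/7.26) × (4/6) = 537.4 mg

537 mg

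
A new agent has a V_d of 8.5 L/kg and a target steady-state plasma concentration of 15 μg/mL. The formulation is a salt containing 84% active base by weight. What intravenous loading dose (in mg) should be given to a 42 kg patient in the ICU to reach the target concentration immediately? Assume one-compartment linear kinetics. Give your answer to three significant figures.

Vd = 8.5 L/kg × 42 kg = 357.0 L
LD = Vd × C / S = 357.0 × 15.00 / 0.84 = 6375 mg

6380 mg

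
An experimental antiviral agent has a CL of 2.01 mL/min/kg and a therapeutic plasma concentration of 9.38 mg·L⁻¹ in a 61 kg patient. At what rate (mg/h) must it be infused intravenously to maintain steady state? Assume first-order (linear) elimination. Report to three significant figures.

CL = 2.01 mL/min/kg × 61 kg = 122.6 mL/min = 122.6 × 60/1000 = 7.356 L/h
At steady state, infusion rate equals elimination rate: rate in = CL × Css.
Infusion rate = CL · Css = 7.356 L/h × 9.38 mg/L = 69.00 mg/h

69.0 mg/h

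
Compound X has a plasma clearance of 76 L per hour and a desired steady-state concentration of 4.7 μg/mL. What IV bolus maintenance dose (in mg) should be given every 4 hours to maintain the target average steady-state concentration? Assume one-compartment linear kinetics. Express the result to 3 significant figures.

At steady state, dose per interval replaces the amount cleared in that interval: D/τ = CL·Css.
D = CL × Css × τ = 76.00 × 4.7 × 4 = 1429 mg

1430 mg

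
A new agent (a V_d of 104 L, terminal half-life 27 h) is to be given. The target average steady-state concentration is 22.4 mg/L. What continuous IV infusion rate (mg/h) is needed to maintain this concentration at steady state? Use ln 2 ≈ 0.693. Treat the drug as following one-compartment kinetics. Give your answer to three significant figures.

CL = 0.693 × Vd / t½ = 0.693 × 104.0 / 27 = 2.669 L/h
Infusion rate = CL × Css = 2.669 × 22.4 = 59.79 mg/h

59.8 mg/h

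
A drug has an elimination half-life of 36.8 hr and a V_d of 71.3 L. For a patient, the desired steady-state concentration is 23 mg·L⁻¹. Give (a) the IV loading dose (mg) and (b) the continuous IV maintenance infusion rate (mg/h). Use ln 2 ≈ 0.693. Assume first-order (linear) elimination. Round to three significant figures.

(a) 1640 mg; (b) 30.9 mg/h

LD = Vd × C = 71.30 × 23 = 1640 mg
CL = 0.693 × Vd / t½ = 0.693 × 71.30 / 36.8 = 1.343 L/h
Infusion rate = CL × Css = 1.343 × 23 = 30.89 mg/h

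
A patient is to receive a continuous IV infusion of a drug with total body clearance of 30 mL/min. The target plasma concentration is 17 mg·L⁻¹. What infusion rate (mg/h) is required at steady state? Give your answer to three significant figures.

CL = 30 mL/min = 30 × 0.06 = 1.800 L/h
At steady state, infusion rate equals elimination rate: rate in = CL × Css.
Rate = CL × Css = 1.800 × 17 = 30.60 mg/h

30.6 mg/h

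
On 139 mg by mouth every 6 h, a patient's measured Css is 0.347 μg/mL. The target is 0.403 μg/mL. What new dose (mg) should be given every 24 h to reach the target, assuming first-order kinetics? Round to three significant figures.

With linear kinetics, Css is proportional to dose rate (D/τ) at fixed clearance.
D₂ = D₁ × (Css,target / Css,current) × (τ₂/τ₁) = 139 × (0.403/0.347) × (24/6) = 645.7 mg

646 mg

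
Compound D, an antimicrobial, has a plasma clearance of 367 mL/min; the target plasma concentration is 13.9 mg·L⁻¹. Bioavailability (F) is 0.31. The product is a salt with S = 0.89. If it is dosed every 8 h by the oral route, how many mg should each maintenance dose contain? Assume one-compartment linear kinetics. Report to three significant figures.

Convert clearance: 367 mL/min × 60 min/h ÷ 1000 mL/L = 22.02 L/h
D = CL × Css × τ / F / S = 22.02 × 13.9 × 8 / 0.31 / 0.89 = 8875 mg

8880 mg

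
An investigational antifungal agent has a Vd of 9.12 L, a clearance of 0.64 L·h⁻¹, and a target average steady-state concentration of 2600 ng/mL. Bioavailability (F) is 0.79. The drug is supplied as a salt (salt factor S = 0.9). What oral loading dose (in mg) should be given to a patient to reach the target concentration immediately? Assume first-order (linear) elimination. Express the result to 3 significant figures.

33.4 mg

C = 2600 ng/mL = 2.600 mg/L
The loading dose fills Vd to the target concentration.
LD = Vd × C / F / S = 9.120 × 2.600 / 0.79 / 0.9 = 33.35 mg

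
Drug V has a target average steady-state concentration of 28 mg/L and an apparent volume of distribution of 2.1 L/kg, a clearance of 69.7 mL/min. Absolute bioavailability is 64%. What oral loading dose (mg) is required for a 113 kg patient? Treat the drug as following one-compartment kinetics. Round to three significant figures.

Vd(total) = 113 kg × 2.1 L/kg = 237.3 L
LD = Vd × C / F = 237.3 × 28.00 / 0.64 = 10380 mg

10400 mg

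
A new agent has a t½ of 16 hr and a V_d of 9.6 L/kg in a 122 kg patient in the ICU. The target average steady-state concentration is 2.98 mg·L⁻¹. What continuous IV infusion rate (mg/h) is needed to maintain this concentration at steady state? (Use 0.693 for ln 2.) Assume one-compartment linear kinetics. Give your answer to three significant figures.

151 mg/h

Vd = 9.6 L/kg × 122 kg = 1171 L
k = 0.693/16 = 0.04331 h⁻¹, so CL = k·Vd = 0.04331 × 1171 = 50.72 L/h
Infusion rate = CL × Css = 50.72 × 2.98 = 151.1 mg/h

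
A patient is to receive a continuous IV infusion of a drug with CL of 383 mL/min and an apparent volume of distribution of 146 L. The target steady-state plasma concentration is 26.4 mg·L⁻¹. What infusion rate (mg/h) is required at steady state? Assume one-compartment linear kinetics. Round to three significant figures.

607 mg/h

CL = 383 mL/min × 60/1000 = 22.98 L/h
Maintenance depends on clearance, not Vd — rate in must match rate out.
Infusion rate = CL · Css = 22.98 L/h × 26.4 mg/L = 606.7 mg/h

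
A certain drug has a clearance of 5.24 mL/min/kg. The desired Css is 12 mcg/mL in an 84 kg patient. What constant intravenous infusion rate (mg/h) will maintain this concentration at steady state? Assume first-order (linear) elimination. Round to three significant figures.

CL = 5.24 mL/min/kg × 84 kg = 440.2 mL/min = 440.2 × 60/1000 = 26.41 L/h
Infusion rate = CL · Css = 26.41 L/h × 12 mg/L = 316.9 mg/h

317 mg/h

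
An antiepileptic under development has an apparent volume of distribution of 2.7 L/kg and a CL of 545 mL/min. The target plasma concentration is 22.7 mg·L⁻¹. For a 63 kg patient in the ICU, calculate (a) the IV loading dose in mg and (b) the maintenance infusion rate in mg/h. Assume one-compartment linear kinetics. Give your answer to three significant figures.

Vd(total) = 63 kg × 2.7 L/kg = 170.1 L
LD = Vd · C_target = 170.1 × 22.7 = 3861 mg
Convert clearance: 545 mL/min × 60 min/h ÷ 1000 mL/L = 32.70 L/h
Infusion rate = 32.70 L/h × 22.7 mg/L = 742.3 mg/h

(a) 3860 mg; (b) 742 mg/h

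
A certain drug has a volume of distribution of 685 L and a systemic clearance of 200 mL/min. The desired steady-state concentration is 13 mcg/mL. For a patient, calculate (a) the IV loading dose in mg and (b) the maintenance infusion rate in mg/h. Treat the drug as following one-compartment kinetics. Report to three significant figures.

LD = Vd · C_target = 685.0 × 13 = 8905 mg
CL = 200 mL/min = 200 × 0.06 = 12.00 L/h
Maintenance infusion rate = CL × Css = 12.00 × 13 = 156.0 mg/h

(a) 8910 mg; (b) 156 mg/h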